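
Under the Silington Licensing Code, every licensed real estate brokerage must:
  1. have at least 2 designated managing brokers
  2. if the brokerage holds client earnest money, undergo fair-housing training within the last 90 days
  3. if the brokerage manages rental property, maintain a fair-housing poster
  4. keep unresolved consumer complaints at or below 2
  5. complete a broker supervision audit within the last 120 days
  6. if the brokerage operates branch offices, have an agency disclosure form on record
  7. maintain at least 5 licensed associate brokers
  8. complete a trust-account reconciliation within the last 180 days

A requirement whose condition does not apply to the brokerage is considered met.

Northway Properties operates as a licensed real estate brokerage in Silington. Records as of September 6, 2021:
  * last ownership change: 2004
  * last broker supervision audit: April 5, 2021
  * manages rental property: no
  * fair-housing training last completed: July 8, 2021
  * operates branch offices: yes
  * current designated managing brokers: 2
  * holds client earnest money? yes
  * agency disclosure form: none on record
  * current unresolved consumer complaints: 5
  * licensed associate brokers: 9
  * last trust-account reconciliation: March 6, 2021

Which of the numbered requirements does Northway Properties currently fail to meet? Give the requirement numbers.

4, 5, 6, 8

1. designated managing brokers 2 ≥ 2 → met
2. condition 'holds client earnest money' holds; fair-housing training 60 days ago vs limit 90 → met
3. condition 'manages rental property' does not hold → requirement n/a → met
4. unresolved consumer complaints 5 > 2 → not met
5. broker supervision audit 154 days ago vs limit 120 → not met
6. condition 'operates branch offices' holds; agency disclosure form absent → not met
7. licensed associate brokers 9 ≥ 5 → met
8. trust-account reconciliation 184 days ago vs limit 180 → not met
Not met: 4, 5, 6, 8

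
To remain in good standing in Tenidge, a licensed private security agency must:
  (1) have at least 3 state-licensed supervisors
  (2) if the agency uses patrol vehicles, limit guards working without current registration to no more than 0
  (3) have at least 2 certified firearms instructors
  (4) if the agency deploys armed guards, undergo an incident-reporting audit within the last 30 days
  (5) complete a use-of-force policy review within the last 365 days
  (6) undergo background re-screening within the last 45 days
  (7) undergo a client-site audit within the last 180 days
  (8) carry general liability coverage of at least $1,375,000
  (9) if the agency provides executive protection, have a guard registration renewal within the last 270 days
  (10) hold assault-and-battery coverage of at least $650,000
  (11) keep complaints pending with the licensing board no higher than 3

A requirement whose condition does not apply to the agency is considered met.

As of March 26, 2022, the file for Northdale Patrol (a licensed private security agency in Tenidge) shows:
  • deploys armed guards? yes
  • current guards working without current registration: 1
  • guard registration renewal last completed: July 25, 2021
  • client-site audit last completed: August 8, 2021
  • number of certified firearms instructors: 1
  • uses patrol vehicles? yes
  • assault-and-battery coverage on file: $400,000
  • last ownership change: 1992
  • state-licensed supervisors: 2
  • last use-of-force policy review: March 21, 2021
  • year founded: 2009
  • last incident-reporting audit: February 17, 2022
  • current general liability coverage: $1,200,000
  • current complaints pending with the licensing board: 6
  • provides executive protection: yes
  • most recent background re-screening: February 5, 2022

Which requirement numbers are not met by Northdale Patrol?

1. state-licensed supervisors 2 < 3 → not met
2. condition 'uses patrol vehicles' holds; guards working without current registration 1 > 0 → not met
3. certified firearms instructors 1 < 2 → not met
4. condition 'deploys armed guards' holds; incident-reporting audit 37 days ago vs limit 30 → not met
5. use-of-force policy review 370 days ago vs limit 365 → not met
6. background re-screening 49 days ago vs limit 45 → not met
7. client-site audit 230 days ago vs limit 180 → not met
8. general liability coverage $1,200,000 < $1,375,000 → not met
9. condition 'provides executive protection' holds; guard registration renewal 244 days ago vs limit 270 → met
10. assault-and-battery coverage $400,000 < $650,000 → not met
11. complaints pending with the licensing board 6 > 3 → not met
Not met: 1, 2, 3, 4, 5, 6, 7, 8, 10, 11

1, 2, 3, 4, 5, 6, 7, 8, 10, 11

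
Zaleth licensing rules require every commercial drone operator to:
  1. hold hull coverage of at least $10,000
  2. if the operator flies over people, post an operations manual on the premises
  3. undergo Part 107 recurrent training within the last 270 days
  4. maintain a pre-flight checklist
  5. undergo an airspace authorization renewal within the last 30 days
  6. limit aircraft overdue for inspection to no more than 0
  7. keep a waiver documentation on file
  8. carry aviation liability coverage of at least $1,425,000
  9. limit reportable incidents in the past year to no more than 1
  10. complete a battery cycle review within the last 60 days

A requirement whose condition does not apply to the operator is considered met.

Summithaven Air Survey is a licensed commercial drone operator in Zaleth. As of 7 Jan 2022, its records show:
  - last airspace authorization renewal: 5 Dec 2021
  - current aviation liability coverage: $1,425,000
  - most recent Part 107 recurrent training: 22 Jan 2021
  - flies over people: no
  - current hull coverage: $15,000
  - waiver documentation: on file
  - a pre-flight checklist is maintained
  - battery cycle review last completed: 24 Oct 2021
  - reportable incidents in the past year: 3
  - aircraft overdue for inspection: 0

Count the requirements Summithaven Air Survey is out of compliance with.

4

1. hull coverage $15,000 ≥ $10,000 → met
2. condition 'flies over people' does not hold → requirement n/a → met
3. Part 107 recurrent training 350 days ago vs limit 270 → not met
4. pre-flight checklist present → met
5. airspace authorization renewal 33 days ago vs limit 30 → not met
6. aircraft overdue for inspection 0 ≤ 0 → met
7. waiver documentation present → met
8. aviation liability coverage $1,425,000 ≥ $1,425,000 → met
9. reportable incidents in the past year 3 > 1 → not met
10. battery cycle review 75 days ago vs limit 60 → not met
Not met: 4 of 10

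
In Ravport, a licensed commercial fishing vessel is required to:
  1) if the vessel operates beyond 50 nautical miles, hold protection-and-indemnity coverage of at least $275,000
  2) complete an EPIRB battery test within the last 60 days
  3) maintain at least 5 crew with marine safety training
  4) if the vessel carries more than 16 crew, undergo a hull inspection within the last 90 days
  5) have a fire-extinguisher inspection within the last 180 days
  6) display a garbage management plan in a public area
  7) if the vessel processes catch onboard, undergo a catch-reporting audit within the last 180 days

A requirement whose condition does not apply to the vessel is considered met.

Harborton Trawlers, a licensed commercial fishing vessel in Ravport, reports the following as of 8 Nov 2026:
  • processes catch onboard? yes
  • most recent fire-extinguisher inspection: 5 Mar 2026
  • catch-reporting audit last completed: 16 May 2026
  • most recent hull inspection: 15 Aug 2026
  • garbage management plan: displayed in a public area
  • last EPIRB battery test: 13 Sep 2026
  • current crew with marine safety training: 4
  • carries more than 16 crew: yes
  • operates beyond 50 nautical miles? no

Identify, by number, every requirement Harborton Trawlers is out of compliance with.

1. condition 'operates beyond 50 nautical miles' does not hold → requirement n/a → met
2. EPIRB battery test 56 days ago vs limit 60 → met
3. crew with marine safety training 4 < 5 → not met
4. condition 'carries more than 16 crew' holds; hull inspection 85 days ago vs limit 90 → met
5. fire-extinguisher inspection 248 days ago vs limit 180 → not met
6. garbage management plan present → met
7. condition 'processes catch onboard' holds; catch-reporting audit 176 days ago vs limit 180 → met
Not met: 3, 5

3, 5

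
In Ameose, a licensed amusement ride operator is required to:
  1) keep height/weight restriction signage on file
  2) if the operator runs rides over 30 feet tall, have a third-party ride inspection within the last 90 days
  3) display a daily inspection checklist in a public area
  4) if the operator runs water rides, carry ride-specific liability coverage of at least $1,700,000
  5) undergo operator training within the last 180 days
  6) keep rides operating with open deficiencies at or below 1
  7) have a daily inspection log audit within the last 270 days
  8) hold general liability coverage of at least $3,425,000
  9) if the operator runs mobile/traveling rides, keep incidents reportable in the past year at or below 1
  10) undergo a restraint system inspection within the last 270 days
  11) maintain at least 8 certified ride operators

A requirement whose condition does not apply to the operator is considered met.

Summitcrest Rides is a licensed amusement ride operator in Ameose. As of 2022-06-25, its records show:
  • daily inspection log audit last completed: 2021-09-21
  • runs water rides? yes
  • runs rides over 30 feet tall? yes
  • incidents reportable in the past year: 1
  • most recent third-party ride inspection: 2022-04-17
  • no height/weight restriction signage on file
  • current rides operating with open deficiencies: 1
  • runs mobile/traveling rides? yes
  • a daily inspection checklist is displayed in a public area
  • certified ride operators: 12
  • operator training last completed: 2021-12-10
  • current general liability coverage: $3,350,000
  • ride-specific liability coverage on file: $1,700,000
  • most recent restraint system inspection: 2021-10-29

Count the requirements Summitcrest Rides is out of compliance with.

1. height/weight restriction signage absent → not met
2. condition 'runs rides over 30 feet tall' holds; third-party ride inspection 69 days ago vs limit 90 → met
3. daily inspection checklist present → met
4. condition 'runs water rides' holds; ride-specific liability coverage $1,700,000 ≥ $1,700,000 → met
5. operator training 197 days ago vs limit 180 → not met
6. rides operating with open deficiencies 1 ≤ 1 → met
7. daily inspection log audit 277 days ago vs limit 270 → not met
8. general liability coverage $3,350,000 < $3,425,000 → not met
9. condition 'runs mobile/traveling rides' holds; incidents reportable in the past year 1 ≤ 1 → met
10. restraint system inspection 239 days ago vs limit 270 → met
11. certified ride operators 12 ≥ 8 → met
Not met: 4 of 11

4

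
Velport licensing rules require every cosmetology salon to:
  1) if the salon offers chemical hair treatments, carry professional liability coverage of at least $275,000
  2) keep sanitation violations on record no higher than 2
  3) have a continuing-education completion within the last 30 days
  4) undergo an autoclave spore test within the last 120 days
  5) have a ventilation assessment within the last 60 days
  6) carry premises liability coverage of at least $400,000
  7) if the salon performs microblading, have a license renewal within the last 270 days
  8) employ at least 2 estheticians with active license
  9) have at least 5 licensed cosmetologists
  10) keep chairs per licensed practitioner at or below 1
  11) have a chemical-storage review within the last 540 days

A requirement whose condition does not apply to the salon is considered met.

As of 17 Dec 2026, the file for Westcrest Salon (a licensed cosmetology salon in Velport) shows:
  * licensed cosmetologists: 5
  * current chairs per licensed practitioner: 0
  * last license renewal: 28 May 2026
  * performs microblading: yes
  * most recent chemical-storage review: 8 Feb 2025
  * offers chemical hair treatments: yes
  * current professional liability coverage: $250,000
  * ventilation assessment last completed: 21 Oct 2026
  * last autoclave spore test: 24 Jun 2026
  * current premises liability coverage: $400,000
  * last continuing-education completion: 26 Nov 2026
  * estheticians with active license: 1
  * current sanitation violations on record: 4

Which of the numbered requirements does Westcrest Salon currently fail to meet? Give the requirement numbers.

1, 2, 4, 8, 11

1. condition 'offers chemical hair treatments' holds; professional liability coverage $250,000 < $275,000 → not met
2. sanitation violations on record 4 > 2 → not met
3. continuing-education completion 21 days ago vs limit 30 → met
4. autoclave spore test 176 days ago vs limit 120 → not met
5. ventilation assessment 57 days ago vs limit 60 → met
6. premises liability coverage $400,000 ≥ $400,000 → met
7. condition 'performs microblading' holds; license renewal 203 days ago vs limit 270 → met
8. estheticians with active license 1 < 2 → not met
9. licensed cosmetologists 5 ≥ 5 → met
10. chairs per licensed practitioner 0 ≤ 1 → met
11. chemical-storage review 677 days ago vs limit 540 → not met
Not met: 1, 2, 4, 8, 11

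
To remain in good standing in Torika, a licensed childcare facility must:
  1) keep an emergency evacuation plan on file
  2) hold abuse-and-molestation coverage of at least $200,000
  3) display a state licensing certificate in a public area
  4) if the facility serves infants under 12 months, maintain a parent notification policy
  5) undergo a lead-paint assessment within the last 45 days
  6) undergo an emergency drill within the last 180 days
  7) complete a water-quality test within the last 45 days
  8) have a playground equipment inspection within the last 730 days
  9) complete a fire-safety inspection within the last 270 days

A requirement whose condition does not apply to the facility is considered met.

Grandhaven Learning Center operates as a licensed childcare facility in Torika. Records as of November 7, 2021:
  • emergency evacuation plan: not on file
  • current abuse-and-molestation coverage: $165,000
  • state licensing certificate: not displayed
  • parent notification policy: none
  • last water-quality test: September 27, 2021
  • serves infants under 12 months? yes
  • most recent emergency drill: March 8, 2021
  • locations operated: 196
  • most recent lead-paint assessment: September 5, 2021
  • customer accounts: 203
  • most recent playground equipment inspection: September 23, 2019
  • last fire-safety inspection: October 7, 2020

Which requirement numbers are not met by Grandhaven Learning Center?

1, 2, 3, 4, 5, 6, 8, 9

1. emergency evacuation plan absent → not met
2. abuse-and-molestation coverage $165,000 < $200,000 → not met
3. state licensing certificate absent → not met
4. condition 'serves infants under 12 months' holds; parent notification policy absent → not met
5. lead-paint assessment 63 days ago vs limit 45 → not met
6. emergency drill 244 days ago vs limit 180 → not met
7. water-quality test 41 days ago vs limit 45 → met
8. playground equipment inspection 776 days ago vs limit 730 → not met
9. fire-safety inspection 396 days ago vs limit 270 → not met
Not met: 1, 2, 3, 4, 5, 6, 8, 9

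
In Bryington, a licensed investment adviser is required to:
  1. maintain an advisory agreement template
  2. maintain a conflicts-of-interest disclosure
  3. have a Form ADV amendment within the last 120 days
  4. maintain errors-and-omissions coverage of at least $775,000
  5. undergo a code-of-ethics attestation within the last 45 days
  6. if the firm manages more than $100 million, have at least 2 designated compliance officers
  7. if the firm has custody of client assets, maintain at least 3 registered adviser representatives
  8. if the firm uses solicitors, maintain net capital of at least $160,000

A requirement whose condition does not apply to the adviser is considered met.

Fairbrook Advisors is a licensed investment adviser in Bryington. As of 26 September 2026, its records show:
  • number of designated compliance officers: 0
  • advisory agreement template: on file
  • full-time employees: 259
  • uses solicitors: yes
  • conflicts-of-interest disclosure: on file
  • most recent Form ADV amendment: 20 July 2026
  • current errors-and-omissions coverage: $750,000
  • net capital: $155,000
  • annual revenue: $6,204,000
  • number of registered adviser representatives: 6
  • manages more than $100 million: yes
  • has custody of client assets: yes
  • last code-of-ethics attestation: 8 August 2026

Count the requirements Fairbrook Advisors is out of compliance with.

1. advisory agreement template present → met
2. conflicts-of-interest disclosure present → met
3. Form ADV amendment 68 days ago vs limit 120 → met
4. errors-and-omissions coverage $750,000 < $775,000 → not met
5. code-of-ethics attestation 49 days ago vs limit 45 → not met
6. condition 'manages more than $100 million' holds; designated compliance officers 0 < 2 → not met
7. condition 'has custody of client assets' holds; registered adviser representatives 6 ≥ 3 → met
8. condition 'uses solicitors' holds; net capital $155,000 < $160,000 → not met
Not met: 4 of 8

4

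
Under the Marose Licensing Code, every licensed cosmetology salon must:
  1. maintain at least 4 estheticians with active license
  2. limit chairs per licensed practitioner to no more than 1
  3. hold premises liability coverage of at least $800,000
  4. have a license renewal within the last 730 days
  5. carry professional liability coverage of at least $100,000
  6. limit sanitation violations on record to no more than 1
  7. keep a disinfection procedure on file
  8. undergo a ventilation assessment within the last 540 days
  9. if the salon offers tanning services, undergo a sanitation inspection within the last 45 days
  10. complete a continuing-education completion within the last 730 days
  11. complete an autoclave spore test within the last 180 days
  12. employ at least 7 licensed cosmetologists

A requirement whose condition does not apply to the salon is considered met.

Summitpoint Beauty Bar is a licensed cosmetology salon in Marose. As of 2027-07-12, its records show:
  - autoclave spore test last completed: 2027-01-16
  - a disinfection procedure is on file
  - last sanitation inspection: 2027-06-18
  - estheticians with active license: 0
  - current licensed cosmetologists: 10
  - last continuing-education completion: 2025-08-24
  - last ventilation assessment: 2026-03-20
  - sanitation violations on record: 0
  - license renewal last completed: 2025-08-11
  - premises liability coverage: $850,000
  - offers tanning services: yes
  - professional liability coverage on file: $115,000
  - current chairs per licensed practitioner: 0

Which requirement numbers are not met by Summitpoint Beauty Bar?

1

1. estheticians with active license 0 < 4 → not met
2. chairs per licensed practitioner 0 ≤ 1 → met
3. premises liability coverage $850,000 ≥ $800,000 → met
4. license renewal 700 days ago vs limit 730 → met
5. professional liability coverage $115,000 ≥ $100,000 → met
6. sanitation violations on record 0 ≤ 1 → met
7. disinfection procedure present → met
8. ventilation assessment 479 days ago vs limit 540 → met
9. condition 'offers tanning services' holds; sanitation inspection 24 days ago vs limit 45 → met
10. continuing-education completion 687 days ago vs limit 730 → met
11. autoclave spore test 177 days ago vs limit 180 → met
12. licensed cosmetologists 10 ≥ 7 → met
Not met: 1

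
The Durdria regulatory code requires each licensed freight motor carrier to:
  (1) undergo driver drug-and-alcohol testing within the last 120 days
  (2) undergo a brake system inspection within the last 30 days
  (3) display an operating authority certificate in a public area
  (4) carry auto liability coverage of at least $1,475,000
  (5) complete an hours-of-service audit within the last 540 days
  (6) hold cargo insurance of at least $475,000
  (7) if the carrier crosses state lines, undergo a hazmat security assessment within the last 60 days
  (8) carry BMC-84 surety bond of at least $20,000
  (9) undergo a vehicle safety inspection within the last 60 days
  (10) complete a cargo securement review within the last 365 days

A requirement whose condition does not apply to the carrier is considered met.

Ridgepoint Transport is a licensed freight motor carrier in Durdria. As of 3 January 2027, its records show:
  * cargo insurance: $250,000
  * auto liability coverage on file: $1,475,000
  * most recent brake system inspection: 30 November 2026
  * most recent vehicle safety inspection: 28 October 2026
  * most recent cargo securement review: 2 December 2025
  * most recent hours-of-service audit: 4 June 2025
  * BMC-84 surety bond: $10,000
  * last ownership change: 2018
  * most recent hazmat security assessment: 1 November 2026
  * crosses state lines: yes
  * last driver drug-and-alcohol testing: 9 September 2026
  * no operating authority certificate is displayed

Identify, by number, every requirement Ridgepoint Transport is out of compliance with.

1. driver drug-and-alcohol testing 116 days ago vs limit 120 → met
2. brake system inspection 34 days ago vs limit 30 → not met
3. operating authority certificate absent → not met
4. auto liability coverage $1,475,000 ≥ $1,475,000 → met
5. hours-of-service audit 578 days ago vs limit 540 → not met
6. cargo insurance $250,000 < $475,000 → not met
7. condition 'crosses state lines' holds; hazmat security assessment 63 days ago vs limit 60 → not met
8. BMC-84 surety bond $10,000 < $20,000 → not met
9. vehicle safety inspection 67 days ago vs limit 60 → not met
10. cargo securement review 397 days ago vs limit 365 → not met
Not met: 2, 3, 5, 6, 7, 8, 9, 10

2, 3, 5, 6, 7, 8, 9, 10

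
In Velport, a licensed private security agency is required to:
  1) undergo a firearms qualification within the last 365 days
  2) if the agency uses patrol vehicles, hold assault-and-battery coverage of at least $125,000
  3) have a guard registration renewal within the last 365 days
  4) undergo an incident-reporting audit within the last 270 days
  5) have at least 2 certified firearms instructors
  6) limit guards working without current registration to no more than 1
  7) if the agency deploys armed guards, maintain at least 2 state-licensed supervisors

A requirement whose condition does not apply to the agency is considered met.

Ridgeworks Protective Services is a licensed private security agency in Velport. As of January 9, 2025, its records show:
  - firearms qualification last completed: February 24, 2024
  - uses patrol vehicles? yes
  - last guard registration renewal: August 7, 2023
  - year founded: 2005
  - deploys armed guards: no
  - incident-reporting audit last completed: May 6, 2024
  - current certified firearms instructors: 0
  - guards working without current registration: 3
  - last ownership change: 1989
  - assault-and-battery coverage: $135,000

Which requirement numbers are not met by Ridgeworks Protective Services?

1. firearms qualification 320 days ago vs limit 365 → met
2. condition 'uses patrol vehicles' holds; assault-and-battery coverage $135,000 ≥ $125,000 → met
3. guard registration renewal 521 days ago vs limit 365 → not met
4. incident-reporting audit 248 days ago vs limit 270 → met
5. certified firearms instructors 0 < 2 → not met
6. guards working without current registration 3 > 1 → not met
7. condition 'deploys armed guards' does not hold → requirement n/a → met
Not met: 3, 5, 6

3, 5, 6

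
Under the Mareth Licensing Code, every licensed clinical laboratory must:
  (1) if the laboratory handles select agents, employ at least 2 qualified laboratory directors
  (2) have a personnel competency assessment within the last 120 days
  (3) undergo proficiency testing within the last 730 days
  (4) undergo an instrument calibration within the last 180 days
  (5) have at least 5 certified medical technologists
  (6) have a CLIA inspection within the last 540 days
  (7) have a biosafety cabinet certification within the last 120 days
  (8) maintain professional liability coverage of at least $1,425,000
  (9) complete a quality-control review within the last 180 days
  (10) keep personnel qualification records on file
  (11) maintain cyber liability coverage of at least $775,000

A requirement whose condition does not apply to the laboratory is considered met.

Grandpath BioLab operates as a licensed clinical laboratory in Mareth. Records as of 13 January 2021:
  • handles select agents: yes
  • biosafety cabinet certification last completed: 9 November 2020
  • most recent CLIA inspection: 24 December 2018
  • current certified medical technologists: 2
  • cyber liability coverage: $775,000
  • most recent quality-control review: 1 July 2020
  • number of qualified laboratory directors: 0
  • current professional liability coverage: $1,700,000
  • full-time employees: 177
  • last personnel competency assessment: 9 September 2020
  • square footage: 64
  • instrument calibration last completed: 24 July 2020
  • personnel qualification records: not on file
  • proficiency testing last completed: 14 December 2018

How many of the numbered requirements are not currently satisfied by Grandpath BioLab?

7

1. condition 'handles select agents' holds; qualified laboratory directors 0 < 2 → not met
2. personnel competency assessment 126 days ago vs limit 120 → not met
3. proficiency testing 761 days ago vs limit 730 → not met
4. instrument calibration 173 days ago vs limit 180 → met
5. certified medical technologists 2 < 5 → not met
6. CLIA inspection 751 days ago vs limit 540 → not met
7. biosafety cabinet certification 65 days ago vs limit 120 → met
8. professional liability coverage $1,700,000 ≥ $1,425,000 → met
9. quality-control review 196 days ago vs limit 180 → not met
10. personnel qualification records absent → not met
11. cyber liability coverage $775,000 ≥ $775,000 → met
Not met: 7 of 11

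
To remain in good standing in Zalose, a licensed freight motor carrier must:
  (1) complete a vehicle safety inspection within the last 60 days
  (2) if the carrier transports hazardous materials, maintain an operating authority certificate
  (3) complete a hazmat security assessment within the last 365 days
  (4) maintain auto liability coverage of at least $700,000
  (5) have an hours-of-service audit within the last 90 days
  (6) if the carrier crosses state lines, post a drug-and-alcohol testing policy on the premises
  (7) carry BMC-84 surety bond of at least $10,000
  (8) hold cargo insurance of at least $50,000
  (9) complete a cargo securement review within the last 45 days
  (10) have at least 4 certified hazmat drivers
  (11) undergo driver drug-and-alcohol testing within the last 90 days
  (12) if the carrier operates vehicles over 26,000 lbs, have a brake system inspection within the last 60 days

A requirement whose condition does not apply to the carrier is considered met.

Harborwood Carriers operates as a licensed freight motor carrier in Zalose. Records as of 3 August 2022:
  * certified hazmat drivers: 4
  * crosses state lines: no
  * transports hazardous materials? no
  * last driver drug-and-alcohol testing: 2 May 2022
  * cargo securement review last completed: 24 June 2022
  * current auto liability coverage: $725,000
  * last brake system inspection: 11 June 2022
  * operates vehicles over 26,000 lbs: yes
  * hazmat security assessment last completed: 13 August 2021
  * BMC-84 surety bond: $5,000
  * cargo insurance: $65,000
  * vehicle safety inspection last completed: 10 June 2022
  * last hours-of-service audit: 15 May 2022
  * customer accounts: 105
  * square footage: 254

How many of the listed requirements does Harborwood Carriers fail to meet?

2

1. vehicle safety inspection 54 days ago vs limit 60 → met
2. condition 'transports hazardous materials' does not hold → requirement n/a → met
3. hazmat security assessment 355 days ago vs limit 365 → met
4. auto liability coverage $725,000 ≥ $700,000 → met
5. hours-of-service audit 80 days ago vs limit 90 → met
6. condition 'crosses state lines' does not hold → requirement n/a → met
7. BMC-84 surety bond $5,000 < $10,000 → not met
8. cargo insurance $65,000 ≥ $50,000 → met
9. cargo securement review 40 days ago vs limit 45 → met
10. certified hazmat drivers 4 ≥ 4 → met
11. driver drug-and-alcohol testing 93 days ago vs limit 90 → not met
12. condition 'operates vehicles over 26,000 lbs' holds; brake system inspection 53 days ago vs limit 60 → met
Not met: 2 of 12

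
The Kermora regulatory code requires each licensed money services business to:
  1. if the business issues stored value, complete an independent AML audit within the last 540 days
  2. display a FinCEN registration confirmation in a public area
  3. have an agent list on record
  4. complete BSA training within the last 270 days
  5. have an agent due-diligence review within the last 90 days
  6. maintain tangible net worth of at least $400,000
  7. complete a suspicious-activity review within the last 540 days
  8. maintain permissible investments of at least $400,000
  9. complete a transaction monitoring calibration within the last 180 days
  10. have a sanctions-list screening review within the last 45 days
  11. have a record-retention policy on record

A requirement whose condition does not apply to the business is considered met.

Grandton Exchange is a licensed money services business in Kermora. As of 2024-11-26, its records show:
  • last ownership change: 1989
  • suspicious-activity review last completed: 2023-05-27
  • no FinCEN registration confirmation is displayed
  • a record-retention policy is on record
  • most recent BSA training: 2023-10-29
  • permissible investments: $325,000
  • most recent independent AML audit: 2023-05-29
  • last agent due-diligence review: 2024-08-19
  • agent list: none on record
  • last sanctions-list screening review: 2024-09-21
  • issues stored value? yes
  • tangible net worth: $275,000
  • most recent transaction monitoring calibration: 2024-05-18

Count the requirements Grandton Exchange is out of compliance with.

10

1. condition 'issues stored value' holds; independent AML audit 547 days ago vs limit 540 → not met
2. FinCEN registration confirmation absent → not met
3. agent list absent → not met
4. BSA training 394 days ago vs limit 270 → not met
5. agent due-diligence review 99 days ago vs limit 90 → not met
6. tangible net worth $275,000 < $400,000 → not met
7. suspicious-activity review 549 days ago vs limit 540 → not met
8. permissible investments $325,000 < $400,000 → not met
9. transaction monitoring calibration 192 days ago vs limit 180 → not met
10. sanctions-list screening review 66 days ago vs limit 45 → not met
11. record-retention policy present → met
Not met: 10 of 11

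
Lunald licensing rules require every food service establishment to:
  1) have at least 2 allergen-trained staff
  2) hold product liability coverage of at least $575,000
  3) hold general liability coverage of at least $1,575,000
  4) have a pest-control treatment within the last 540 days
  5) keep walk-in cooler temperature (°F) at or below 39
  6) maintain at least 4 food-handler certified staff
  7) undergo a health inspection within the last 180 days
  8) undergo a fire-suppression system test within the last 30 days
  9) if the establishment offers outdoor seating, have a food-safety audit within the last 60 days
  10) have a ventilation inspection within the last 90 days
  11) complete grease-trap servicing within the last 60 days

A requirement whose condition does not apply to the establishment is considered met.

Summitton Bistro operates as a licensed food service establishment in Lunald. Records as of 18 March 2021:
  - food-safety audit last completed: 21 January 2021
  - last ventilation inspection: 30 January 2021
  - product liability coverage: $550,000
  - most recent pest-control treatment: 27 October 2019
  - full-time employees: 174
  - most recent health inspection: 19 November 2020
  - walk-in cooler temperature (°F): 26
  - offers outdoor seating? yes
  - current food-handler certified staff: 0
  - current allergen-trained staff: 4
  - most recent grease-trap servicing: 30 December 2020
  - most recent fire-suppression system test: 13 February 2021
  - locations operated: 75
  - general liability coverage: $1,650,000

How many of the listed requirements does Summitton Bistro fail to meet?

1. allergen-trained staff 4 ≥ 2 → met
2. product liability coverage $550,000 < $575,000 → not met
3. general liability coverage $1,650,000 ≥ $1,575,000 → met
4. pest-control treatment 508 days ago vs limit 540 → met
5. walk-in cooler temperature (°F) 26 ≤ 39 → met
6. food-handler certified staff 0 < 4 → not met
7. health inspection 119 days ago vs limit 180 → met
8. fire-suppression system test 33 days ago vs limit 30 → not met
9. condition 'offers outdoor seating' holds; food-safety audit 56 days ago vs limit 60 → met
10. ventilation inspection 47 days ago vs limit 90 → met
11. grease-trap servicing 78 days ago vs limit 60 → not met
Not met: 4 of 11

4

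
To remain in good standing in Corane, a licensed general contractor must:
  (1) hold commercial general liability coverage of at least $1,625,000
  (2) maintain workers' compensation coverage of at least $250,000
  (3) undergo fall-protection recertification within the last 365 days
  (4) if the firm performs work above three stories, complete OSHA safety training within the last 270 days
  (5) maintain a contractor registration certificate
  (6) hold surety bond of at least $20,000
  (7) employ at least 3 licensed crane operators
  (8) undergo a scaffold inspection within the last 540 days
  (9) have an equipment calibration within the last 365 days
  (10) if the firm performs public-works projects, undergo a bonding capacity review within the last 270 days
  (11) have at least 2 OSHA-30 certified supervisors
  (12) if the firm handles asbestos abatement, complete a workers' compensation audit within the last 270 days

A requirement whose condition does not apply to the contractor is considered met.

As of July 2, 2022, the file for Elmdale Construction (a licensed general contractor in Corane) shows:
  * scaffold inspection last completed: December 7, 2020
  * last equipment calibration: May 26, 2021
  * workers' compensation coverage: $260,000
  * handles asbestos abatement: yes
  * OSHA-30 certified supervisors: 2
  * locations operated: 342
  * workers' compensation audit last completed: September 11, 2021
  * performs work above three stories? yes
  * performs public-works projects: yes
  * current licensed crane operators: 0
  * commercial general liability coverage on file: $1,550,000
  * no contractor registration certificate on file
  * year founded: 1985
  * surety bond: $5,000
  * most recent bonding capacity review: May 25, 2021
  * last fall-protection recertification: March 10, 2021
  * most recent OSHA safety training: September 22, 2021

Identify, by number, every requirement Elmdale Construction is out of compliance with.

1. commercial general liability coverage $1,550,000 < $1,625,000 → not met
2. workers' compensation coverage $260,000 ≥ $250,000 → met
3. fall-protection recertification 479 days ago vs limit 365 → not met
4. condition 'performs work above three stories' holds; OSHA safety training 283 days ago vs limit 270 → not met
5. contractor registration certificate absent → not met
6. surety bond $5,000 < $20,000 → not met
7. licensed crane operators 0 < 3 → not met
8. scaffold inspection 572 days ago vs limit 540 → not met
9. equipment calibration 402 days ago vs limit 365 → not met
10. condition 'performs public-works projects' holds; bonding capacity review 403 days ago vs limit 270 → not met
11. OSHA-30 certified supervisors 2 ≥ 2 → met
12. condition 'handles asbestos abatement' holds; workers' compensation audit 294 days ago vs limit 270 → not met
Not met: 1, 3, 4, 5, 6, 7, 8, 9, 10, 12

1, 3, 4, 5, 6, 7, 8, 9, 10, 12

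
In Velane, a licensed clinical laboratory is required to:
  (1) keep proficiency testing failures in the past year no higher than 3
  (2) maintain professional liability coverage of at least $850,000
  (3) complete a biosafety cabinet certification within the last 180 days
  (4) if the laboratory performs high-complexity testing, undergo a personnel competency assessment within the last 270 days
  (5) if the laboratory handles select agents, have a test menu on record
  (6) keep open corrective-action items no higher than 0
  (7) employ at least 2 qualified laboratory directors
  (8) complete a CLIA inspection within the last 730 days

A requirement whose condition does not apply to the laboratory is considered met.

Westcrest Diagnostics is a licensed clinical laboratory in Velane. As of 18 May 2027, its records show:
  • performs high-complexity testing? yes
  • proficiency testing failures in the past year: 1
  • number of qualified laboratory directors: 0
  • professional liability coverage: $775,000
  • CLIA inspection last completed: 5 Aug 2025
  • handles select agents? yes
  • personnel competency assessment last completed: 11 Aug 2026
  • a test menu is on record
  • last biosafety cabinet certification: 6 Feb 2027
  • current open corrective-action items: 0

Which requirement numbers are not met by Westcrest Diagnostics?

1. proficiency testing failures in the past year 1 ≤ 3 → met
2. professional liability coverage $775,000 < $850,000 → not met
3. biosafety cabinet certification 101 days ago vs limit 180 → met
4. condition 'performs high-complexity testing' holds; personnel competency assessment 280 days ago vs limit 270 → not met
5. condition 'handles select agents' holds; test menu present → met
6. open corrective-action items 0 ≤ 0 → met
7. qualified laboratory directors 0 < 2 → not met
8. CLIA inspection 651 days ago vs limit 730 → met
Not met: 2, 4, 7

2, 4, 7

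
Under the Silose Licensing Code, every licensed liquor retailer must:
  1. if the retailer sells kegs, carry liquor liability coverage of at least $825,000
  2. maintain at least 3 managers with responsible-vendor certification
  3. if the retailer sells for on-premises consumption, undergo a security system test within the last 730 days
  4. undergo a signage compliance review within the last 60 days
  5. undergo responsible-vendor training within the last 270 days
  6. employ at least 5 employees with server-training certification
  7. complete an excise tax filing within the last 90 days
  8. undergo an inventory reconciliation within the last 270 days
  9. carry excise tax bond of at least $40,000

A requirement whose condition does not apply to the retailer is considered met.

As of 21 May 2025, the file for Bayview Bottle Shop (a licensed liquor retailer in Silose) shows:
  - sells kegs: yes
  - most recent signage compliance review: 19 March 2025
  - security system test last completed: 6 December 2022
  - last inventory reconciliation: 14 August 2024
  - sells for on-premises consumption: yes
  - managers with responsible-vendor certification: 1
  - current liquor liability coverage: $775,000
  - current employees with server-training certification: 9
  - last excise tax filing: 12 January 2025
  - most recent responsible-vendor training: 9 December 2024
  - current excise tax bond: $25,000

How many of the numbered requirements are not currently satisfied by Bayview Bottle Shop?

7

1. condition 'sells kegs' holds; liquor liability coverage $775,000 < $825,000 → not met
2. managers with responsible-vendor certification 1 < 3 → not met
3. condition 'sells for on-premises consumption' holds; security system test 897 days ago vs limit 730 → not met
4. signage compliance review 63 days ago vs limit 60 → not met
5. responsible-vendor training 163 days ago vs limit 270 → met
6. employees with server-training certification 9 ≥ 5 → met
7. excise tax filing 129 days ago vs limit 90 → not met
8. inventory reconciliation 280 days ago vs limit 270 → not met
9. excise tax bond $25,000 < $40,000 → not met
Not met: 7 of 9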